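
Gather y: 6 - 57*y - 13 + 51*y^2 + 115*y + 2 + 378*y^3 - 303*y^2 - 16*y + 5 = 378*y^3 - 252*y^2 + 42*y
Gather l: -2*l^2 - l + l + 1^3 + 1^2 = 2 - 2*l^2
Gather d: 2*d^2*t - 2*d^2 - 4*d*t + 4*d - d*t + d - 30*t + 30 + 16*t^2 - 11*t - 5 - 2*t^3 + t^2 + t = d^2*(2*t - 2) + d*(5 - 5*t) - 2*t^3 + 17*t^2 - 40*t + 25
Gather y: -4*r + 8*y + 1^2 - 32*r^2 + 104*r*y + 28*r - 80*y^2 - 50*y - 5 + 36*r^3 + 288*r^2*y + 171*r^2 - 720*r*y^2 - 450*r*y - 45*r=36*r^3 + 139*r^2 - 21*r + y^2*(-720*r - 80) + y*(288*r^2 - 346*r - 42) - 4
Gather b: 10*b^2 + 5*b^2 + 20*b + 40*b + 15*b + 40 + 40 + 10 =15*b^2 + 75*b + 90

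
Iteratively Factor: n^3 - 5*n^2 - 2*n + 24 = (n + 2)*(n^2 - 7*n + 12) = (n - 3)*(n + 2)*(n - 4)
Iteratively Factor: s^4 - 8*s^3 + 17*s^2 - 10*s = (s - 5)*(s^3 - 3*s^2 + 2*s) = (s - 5)*(s - 1)*(s^2 - 2*s) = s*(s - 5)*(s - 1)*(s - 2)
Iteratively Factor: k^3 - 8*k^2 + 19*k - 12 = (k - 3)*(k^2 - 5*k + 4) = (k - 3)*(k - 1)*(k - 4)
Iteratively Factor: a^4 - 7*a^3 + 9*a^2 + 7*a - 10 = (a - 1)*(a^3 - 6*a^2 + 3*a + 10) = (a - 1)*(a + 1)*(a^2 - 7*a + 10) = (a - 5)*(a - 1)*(a + 1)*(a - 2)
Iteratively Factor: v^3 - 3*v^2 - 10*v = (v)*(v^2 - 3*v - 10) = v*(v + 2)*(v - 5)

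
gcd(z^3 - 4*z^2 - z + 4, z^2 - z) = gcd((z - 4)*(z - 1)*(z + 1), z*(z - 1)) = z - 1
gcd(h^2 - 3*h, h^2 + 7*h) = h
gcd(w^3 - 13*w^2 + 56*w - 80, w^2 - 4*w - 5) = w - 5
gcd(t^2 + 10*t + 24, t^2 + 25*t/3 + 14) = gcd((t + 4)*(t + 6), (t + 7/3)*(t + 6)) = t + 6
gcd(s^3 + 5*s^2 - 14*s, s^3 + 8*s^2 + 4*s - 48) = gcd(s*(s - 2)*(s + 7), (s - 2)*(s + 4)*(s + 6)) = s - 2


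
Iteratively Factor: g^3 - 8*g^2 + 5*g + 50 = (g + 2)*(g^2 - 10*g + 25) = (g - 5)*(g + 2)*(g - 5)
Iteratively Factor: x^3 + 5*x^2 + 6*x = (x + 3)*(x^2 + 2*x) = x*(x + 3)*(x + 2)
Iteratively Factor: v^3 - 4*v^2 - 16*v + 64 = (v + 4)*(v^2 - 8*v + 16) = (v - 4)*(v + 4)*(v - 4)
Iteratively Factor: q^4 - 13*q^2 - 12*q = (q)*(q^3 - 13*q - 12) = q*(q - 4)*(q^2 + 4*q + 3) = q*(q - 4)*(q + 1)*(q + 3)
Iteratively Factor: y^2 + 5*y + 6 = (y + 3)*(y + 2)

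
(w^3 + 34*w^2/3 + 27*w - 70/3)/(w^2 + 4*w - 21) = (3*w^2 + 13*w - 10)/(3*(w - 3))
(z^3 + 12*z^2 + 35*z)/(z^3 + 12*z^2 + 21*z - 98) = z*(z + 5)/(z^2 + 5*z - 14)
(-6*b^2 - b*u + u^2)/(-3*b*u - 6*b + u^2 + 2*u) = (2*b + u)/(u + 2)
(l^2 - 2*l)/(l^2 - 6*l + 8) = l/(l - 4)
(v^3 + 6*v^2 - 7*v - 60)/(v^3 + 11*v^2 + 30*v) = (v^2 + v - 12)/(v*(v + 6))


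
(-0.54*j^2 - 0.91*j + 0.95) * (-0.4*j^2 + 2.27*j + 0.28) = 0.216*j^4 - 0.8618*j^3 - 2.5969*j^2 + 1.9017*j + 0.266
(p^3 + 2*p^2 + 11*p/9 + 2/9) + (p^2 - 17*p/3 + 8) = p^3 + 3*p^2 - 40*p/9 + 74/9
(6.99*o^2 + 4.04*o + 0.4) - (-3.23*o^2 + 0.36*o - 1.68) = 10.22*o^2 + 3.68*o + 2.08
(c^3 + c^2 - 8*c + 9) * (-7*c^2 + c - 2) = -7*c^5 - 6*c^4 + 55*c^3 - 73*c^2 + 25*c - 18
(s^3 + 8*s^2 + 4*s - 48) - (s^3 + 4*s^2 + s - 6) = 4*s^2 + 3*s - 42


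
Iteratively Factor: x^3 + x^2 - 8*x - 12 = (x + 2)*(x^2 - x - 6) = (x + 2)^2*(x - 3)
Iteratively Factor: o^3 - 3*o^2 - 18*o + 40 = (o - 2)*(o^2 - o - 20) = (o - 5)*(o - 2)*(o + 4)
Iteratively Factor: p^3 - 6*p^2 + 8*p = (p - 4)*(p^2 - 2*p) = (p - 4)*(p - 2)*(p)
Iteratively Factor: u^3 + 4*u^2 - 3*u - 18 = (u + 3)*(u^2 + u - 6) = (u + 3)^2*(u - 2)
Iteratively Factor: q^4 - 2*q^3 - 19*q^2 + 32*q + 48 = (q - 4)*(q^3 + 2*q^2 - 11*q - 12) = (q - 4)*(q + 1)*(q^2 + q - 12) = (q - 4)*(q - 3)*(q + 1)*(q + 4)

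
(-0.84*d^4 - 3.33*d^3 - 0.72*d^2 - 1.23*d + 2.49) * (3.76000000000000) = -3.1584*d^4 - 12.5208*d^3 - 2.7072*d^2 - 4.6248*d + 9.3624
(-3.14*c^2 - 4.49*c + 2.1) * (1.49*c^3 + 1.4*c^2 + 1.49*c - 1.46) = -4.6786*c^5 - 11.0861*c^4 - 7.8356*c^3 + 0.8343*c^2 + 9.6844*c - 3.066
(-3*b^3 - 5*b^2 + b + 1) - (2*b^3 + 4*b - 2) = -5*b^3 - 5*b^2 - 3*b + 3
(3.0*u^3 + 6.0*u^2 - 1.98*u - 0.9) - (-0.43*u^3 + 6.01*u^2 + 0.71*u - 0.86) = 3.43*u^3 - 0.00999999999999979*u^2 - 2.69*u - 0.04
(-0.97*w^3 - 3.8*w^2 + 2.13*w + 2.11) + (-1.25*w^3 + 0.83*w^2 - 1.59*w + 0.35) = -2.22*w^3 - 2.97*w^2 + 0.54*w + 2.46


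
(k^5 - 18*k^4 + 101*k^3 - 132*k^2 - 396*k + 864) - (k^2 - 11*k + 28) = k^5 - 18*k^4 + 101*k^3 - 133*k^2 - 385*k + 836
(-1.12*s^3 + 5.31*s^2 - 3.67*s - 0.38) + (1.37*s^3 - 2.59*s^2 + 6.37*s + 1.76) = 0.25*s^3 + 2.72*s^2 + 2.7*s + 1.38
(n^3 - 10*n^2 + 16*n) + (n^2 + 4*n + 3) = n^3 - 9*n^2 + 20*n + 3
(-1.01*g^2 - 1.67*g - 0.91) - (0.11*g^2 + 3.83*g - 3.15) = -1.12*g^2 - 5.5*g + 2.24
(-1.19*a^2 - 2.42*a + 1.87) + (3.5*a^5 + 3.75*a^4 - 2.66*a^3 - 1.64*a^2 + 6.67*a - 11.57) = 3.5*a^5 + 3.75*a^4 - 2.66*a^3 - 2.83*a^2 + 4.25*a - 9.7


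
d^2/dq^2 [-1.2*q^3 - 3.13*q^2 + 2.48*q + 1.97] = -7.2*q - 6.26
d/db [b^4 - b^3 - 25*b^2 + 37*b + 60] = 4*b^3 - 3*b^2 - 50*b + 37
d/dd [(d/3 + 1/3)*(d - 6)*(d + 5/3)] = d^2 - 20*d/9 - 43/9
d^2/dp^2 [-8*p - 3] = 0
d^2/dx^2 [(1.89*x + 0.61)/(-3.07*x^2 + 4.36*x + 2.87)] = ((1.89*x + 0.61)*(6.14*x - 4.36)*(12.28*x - 8.72) + (34.8138*x - 12.7354)*(-3.07*x^2 + 4.36*x + 2.87))/(-3.07*x^2 + 4.36*x + 2.87)^3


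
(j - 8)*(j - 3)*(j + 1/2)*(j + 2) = j^4 - 17*j^3/2 - 5*j^2/2 + 49*j + 24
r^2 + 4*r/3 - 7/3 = (r - 1)*(r + 7/3)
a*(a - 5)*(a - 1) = a^3 - 6*a^2 + 5*a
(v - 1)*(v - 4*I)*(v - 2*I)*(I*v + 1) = I*v^4 + 7*v^3 - I*v^3 - 7*v^2 - 14*I*v^2 - 8*v + 14*I*v + 8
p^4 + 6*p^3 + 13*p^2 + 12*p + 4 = (p + 1)^2*(p + 2)^2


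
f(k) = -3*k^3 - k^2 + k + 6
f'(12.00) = -1319.00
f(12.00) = -5310.00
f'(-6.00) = -311.00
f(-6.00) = 612.00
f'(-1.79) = -24.26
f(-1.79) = 18.21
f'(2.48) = -59.31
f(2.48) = -43.43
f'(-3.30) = -90.41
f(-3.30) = 99.62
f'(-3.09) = -78.75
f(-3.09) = 81.87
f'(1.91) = -35.65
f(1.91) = -16.64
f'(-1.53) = -17.01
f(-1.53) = 12.87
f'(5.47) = -279.23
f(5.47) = -509.45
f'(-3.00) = -74.00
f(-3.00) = 75.00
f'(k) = -9*k^2 - 2*k + 1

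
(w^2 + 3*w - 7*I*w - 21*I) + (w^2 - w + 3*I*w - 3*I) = 2*w^2 + 2*w - 4*I*w - 24*I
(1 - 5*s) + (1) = 2 - 5*s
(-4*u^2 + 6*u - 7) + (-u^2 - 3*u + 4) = -5*u^2 + 3*u - 3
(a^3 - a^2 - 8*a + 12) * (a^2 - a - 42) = a^5 - 2*a^4 - 49*a^3 + 62*a^2 + 324*a - 504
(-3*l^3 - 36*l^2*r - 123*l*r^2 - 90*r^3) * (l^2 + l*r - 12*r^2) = -3*l^5 - 39*l^4*r - 123*l^3*r^2 + 219*l^2*r^3 + 1386*l*r^4 + 1080*r^5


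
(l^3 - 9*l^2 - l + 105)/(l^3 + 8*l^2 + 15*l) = (l^2 - 12*l + 35)/(l*(l + 5))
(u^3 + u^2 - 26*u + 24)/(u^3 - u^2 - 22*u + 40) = (u^2 + 5*u - 6)/(u^2 + 3*u - 10)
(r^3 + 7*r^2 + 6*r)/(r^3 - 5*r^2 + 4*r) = (r^2 + 7*r + 6)/(r^2 - 5*r + 4)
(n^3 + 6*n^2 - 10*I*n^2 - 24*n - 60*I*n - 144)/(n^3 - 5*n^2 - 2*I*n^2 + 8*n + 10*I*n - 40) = (n^2 + 6*n*(1 - I) - 36*I)/(n^2 + n*(-5 + 2*I) - 10*I)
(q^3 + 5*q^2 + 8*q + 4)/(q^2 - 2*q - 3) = (q^2 + 4*q + 4)/(q - 3)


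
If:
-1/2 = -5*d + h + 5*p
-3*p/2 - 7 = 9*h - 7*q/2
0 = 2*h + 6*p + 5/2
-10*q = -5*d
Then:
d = -221/1048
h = -1663/2096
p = -319/2096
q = -221/2096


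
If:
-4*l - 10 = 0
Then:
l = -5/2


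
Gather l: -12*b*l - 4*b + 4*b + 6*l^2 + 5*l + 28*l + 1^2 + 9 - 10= 6*l^2 + l*(33 - 12*b)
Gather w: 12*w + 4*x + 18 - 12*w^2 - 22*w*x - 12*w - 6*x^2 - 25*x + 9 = -12*w^2 - 22*w*x - 6*x^2 - 21*x + 27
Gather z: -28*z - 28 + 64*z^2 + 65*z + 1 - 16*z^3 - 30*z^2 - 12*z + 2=-16*z^3 + 34*z^2 + 25*z - 25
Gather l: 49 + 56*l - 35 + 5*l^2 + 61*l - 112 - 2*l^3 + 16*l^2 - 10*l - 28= -2*l^3 + 21*l^2 + 107*l - 126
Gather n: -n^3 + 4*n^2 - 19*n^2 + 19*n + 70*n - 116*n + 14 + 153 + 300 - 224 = -n^3 - 15*n^2 - 27*n + 243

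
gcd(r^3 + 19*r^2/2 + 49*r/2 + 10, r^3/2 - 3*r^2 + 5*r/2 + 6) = 1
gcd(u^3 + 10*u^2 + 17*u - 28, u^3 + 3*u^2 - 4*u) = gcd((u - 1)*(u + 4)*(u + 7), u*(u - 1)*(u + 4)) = u^2 + 3*u - 4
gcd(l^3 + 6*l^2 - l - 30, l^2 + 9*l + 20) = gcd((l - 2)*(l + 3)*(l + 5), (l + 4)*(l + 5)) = l + 5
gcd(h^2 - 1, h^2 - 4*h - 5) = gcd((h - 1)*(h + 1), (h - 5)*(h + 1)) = h + 1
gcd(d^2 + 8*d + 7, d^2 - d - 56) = d + 7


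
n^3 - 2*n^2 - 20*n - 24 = (n - 6)*(n + 2)^2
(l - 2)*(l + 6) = l^2 + 4*l - 12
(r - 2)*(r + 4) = r^2 + 2*r - 8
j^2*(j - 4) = j^3 - 4*j^2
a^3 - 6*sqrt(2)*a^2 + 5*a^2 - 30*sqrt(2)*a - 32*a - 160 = (a + 5)*(a - 8*sqrt(2))*(a + 2*sqrt(2))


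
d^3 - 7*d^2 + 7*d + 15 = (d - 5)*(d - 3)*(d + 1)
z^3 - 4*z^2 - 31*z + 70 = (z - 7)*(z - 2)*(z + 5)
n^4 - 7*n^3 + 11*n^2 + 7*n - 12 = (n - 4)*(n - 3)*(n - 1)*(n + 1)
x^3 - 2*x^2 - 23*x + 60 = (x - 4)*(x - 3)*(x + 5)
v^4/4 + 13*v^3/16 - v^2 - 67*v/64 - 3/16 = (v/4 + 1)*(v - 3/2)*(v + 1/4)*(v + 1/2)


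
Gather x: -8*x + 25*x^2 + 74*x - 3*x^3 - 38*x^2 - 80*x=-3*x^3 - 13*x^2 - 14*x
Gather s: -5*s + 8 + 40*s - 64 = 35*s - 56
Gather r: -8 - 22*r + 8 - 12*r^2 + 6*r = -12*r^2 - 16*r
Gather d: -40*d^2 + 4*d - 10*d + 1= -40*d^2 - 6*d + 1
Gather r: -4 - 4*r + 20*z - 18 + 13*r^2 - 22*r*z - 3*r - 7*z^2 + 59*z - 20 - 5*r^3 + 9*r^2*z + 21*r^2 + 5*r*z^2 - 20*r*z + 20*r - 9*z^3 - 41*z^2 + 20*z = -5*r^3 + r^2*(9*z + 34) + r*(5*z^2 - 42*z + 13) - 9*z^3 - 48*z^2 + 99*z - 42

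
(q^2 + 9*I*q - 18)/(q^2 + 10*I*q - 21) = (q + 6*I)/(q + 7*I)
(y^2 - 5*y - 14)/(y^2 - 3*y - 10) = (y - 7)/(y - 5)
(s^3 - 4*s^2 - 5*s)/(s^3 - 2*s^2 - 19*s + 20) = s*(s + 1)/(s^2 + 3*s - 4)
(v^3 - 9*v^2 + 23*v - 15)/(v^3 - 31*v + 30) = (v - 3)/(v + 6)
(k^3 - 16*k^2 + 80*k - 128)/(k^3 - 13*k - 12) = (k^2 - 12*k + 32)/(k^2 + 4*k + 3)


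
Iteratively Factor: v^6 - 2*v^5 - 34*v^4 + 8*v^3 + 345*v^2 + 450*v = (v + 2)*(v^5 - 4*v^4 - 26*v^3 + 60*v^2 + 225*v) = (v + 2)*(v + 3)*(v^4 - 7*v^3 - 5*v^2 + 75*v) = v*(v + 2)*(v + 3)*(v^3 - 7*v^2 - 5*v + 75) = v*(v - 5)*(v + 2)*(v + 3)*(v^2 - 2*v - 15) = v*(v - 5)*(v + 2)*(v + 3)^2*(v - 5)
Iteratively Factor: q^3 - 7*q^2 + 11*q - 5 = (q - 5)*(q^2 - 2*q + 1) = (q - 5)*(q - 1)*(q - 1)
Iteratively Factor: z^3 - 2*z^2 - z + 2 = (z - 2)*(z^2 - 1) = (z - 2)*(z + 1)*(z - 1)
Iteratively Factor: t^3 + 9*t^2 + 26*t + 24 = (t + 2)*(t^2 + 7*t + 12) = (t + 2)*(t + 3)*(t + 4)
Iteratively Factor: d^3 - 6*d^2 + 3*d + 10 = (d - 2)*(d^2 - 4*d - 5) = (d - 2)*(d + 1)*(d - 5)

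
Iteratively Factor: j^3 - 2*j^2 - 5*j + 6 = (j + 2)*(j^2 - 4*j + 3) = (j - 3)*(j + 2)*(j - 1)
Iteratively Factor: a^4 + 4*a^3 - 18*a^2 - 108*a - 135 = (a + 3)*(a^3 + a^2 - 21*a - 45) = (a + 3)^2*(a^2 - 2*a - 15) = (a + 3)^3*(a - 5)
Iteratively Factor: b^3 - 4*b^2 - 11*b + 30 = (b - 2)*(b^2 - 2*b - 15) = (b - 2)*(b + 3)*(b - 5)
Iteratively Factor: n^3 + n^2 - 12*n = (n + 4)*(n^2 - 3*n) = n*(n + 4)*(n - 3)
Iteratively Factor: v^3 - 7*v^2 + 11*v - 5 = (v - 1)*(v^2 - 6*v + 5) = (v - 5)*(v - 1)*(v - 1)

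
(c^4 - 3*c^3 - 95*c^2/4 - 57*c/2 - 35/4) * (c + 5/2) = c^5 - c^4/2 - 125*c^3/4 - 703*c^2/8 - 80*c - 175/8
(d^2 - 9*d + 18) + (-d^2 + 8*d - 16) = 2 - d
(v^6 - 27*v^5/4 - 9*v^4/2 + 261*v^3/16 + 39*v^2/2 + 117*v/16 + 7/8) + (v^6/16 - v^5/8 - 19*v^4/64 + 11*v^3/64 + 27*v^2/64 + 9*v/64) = 17*v^6/16 - 55*v^5/8 - 307*v^4/64 + 1055*v^3/64 + 1275*v^2/64 + 477*v/64 + 7/8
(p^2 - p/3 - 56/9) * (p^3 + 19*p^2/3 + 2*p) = p^5 + 6*p^4 - 19*p^3/3 - 1082*p^2/27 - 112*p/9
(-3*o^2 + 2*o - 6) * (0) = 0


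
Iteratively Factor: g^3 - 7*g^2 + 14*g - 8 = (g - 2)*(g^2 - 5*g + 4) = (g - 2)*(g - 1)*(g - 4)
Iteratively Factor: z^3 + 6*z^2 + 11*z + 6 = (z + 3)*(z^2 + 3*z + 2) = (z + 1)*(z + 3)*(z + 2)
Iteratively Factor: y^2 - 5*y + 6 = (y - 3)*(y - 2)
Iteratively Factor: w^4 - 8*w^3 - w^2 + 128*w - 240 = (w - 5)*(w^3 - 3*w^2 - 16*w + 48) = (w - 5)*(w - 4)*(w^2 + w - 12) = (w - 5)*(w - 4)*(w + 4)*(w - 3)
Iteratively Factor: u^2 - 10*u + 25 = (u - 5)*(u - 5)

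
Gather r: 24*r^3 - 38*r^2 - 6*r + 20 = 24*r^3 - 38*r^2 - 6*r + 20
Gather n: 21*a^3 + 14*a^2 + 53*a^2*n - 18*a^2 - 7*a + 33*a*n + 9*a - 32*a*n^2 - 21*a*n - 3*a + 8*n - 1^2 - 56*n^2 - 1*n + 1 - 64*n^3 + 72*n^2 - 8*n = 21*a^3 - 4*a^2 - a - 64*n^3 + n^2*(16 - 32*a) + n*(53*a^2 + 12*a - 1)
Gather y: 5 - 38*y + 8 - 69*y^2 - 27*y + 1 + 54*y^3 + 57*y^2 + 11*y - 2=54*y^3 - 12*y^2 - 54*y + 12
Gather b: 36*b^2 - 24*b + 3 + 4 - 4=36*b^2 - 24*b + 3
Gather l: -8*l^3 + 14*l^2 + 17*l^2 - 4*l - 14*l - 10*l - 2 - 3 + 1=-8*l^3 + 31*l^2 - 28*l - 4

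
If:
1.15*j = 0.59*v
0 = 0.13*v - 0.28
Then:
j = 1.11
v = 2.15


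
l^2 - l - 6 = (l - 3)*(l + 2)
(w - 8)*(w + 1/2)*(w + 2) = w^3 - 11*w^2/2 - 19*w - 8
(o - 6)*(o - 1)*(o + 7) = o^3 - 43*o + 42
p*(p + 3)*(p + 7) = p^3 + 10*p^2 + 21*p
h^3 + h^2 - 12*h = h*(h - 3)*(h + 4)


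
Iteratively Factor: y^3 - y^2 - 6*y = (y + 2)*(y^2 - 3*y) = (y - 3)*(y + 2)*(y)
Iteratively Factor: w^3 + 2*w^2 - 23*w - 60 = (w - 5)*(w^2 + 7*w + 12) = (w - 5)*(w + 4)*(w + 3)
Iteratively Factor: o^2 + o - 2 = (o + 2)*(o - 1)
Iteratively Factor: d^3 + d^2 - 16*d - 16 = (d + 1)*(d^2 - 16) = (d + 1)*(d + 4)*(d - 4)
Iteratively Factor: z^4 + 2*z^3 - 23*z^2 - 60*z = (z + 3)*(z^3 - z^2 - 20*z) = (z + 3)*(z + 4)*(z^2 - 5*z) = z*(z + 3)*(z + 4)*(z - 5)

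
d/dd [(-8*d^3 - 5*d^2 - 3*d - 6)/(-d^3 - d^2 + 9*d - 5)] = (3*d^4 - 150*d^3 + 54*d^2 + 38*d + 69)/(d^6 + 2*d^5 - 17*d^4 - 8*d^3 + 91*d^2 - 90*d + 25)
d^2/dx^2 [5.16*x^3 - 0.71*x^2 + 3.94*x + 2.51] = 30.96*x - 1.42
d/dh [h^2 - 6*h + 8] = 2*h - 6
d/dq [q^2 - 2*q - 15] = 2*q - 2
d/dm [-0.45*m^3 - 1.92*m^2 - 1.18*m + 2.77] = -1.35*m^2 - 3.84*m - 1.18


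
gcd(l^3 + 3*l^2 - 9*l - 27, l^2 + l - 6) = l + 3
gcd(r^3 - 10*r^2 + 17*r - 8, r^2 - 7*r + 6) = r - 1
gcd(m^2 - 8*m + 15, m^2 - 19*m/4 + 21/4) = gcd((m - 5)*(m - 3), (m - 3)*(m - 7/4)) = m - 3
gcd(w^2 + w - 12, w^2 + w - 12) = w^2 + w - 12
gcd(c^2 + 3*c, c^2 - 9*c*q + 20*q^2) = 1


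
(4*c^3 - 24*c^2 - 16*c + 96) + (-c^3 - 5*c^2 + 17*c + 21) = 3*c^3 - 29*c^2 + c + 117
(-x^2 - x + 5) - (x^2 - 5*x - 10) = -2*x^2 + 4*x + 15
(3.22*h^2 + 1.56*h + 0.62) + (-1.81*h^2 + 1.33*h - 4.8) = 1.41*h^2 + 2.89*h - 4.18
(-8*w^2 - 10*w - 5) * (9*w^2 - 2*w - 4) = -72*w^4 - 74*w^3 + 7*w^2 + 50*w + 20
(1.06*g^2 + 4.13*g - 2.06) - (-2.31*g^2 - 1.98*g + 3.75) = 3.37*g^2 + 6.11*g - 5.81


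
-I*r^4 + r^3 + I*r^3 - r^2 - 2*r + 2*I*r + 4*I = (r - 2)*(r - I)*(r + 2*I)*(-I*r - I)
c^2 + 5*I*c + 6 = (c - I)*(c + 6*I)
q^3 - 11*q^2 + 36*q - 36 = (q - 6)*(q - 3)*(q - 2)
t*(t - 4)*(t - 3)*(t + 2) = t^4 - 5*t^3 - 2*t^2 + 24*t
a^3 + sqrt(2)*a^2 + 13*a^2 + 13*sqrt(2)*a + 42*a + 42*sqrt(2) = (a + 6)*(a + 7)*(a + sqrt(2))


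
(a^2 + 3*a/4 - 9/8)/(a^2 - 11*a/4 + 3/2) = (a + 3/2)/(a - 2)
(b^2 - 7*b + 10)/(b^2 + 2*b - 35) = (b - 2)/(b + 7)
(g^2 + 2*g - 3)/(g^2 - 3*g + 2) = (g + 3)/(g - 2)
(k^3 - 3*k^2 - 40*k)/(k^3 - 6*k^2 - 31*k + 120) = k/(k - 3)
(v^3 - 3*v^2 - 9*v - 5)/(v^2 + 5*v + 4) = (v^2 - 4*v - 5)/(v + 4)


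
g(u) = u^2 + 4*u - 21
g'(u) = 2*u + 4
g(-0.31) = -22.14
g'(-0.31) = 3.38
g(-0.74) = -23.41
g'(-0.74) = 2.52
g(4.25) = 14.06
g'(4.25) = 12.50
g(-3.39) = -23.07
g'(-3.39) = -2.78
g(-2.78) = -24.39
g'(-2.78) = -1.56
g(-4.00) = -21.00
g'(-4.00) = -4.00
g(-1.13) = -24.24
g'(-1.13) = 1.74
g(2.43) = -5.38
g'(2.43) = 8.86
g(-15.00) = 144.00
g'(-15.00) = -26.00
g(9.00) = 96.00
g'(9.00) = 22.00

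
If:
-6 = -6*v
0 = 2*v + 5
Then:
No Solution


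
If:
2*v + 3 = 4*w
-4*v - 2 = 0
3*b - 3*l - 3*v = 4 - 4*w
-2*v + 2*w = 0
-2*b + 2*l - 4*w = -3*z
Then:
No Solution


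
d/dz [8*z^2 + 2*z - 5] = 16*z + 2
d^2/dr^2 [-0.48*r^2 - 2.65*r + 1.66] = -0.960000000000000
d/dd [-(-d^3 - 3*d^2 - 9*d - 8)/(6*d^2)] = (d^3 - 9*d - 16)/(6*d^3)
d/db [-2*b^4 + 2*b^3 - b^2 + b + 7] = -8*b^3 + 6*b^2 - 2*b + 1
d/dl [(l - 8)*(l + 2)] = 2*l - 6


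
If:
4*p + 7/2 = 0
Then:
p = -7/8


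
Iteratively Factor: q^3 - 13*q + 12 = (q - 1)*(q^2 + q - 12) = (q - 3)*(q - 1)*(q + 4)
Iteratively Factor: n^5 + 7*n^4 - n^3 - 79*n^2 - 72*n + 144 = (n + 4)*(n^4 + 3*n^3 - 13*n^2 - 27*n + 36) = (n + 4)^2*(n^3 - n^2 - 9*n + 9) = (n + 3)*(n + 4)^2*(n^2 - 4*n + 3) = (n - 3)*(n + 3)*(n + 4)^2*(n - 1)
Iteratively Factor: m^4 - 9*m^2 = (m - 3)*(m^3 + 3*m^2) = m*(m - 3)*(m^2 + 3*m) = m*(m - 3)*(m + 3)*(m)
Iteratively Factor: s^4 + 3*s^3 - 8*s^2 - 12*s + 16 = (s - 1)*(s^3 + 4*s^2 - 4*s - 16) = (s - 1)*(s + 2)*(s^2 + 2*s - 8) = (s - 2)*(s - 1)*(s + 2)*(s + 4)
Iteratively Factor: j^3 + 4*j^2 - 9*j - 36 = (j + 4)*(j^2 - 9) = (j + 3)*(j + 4)*(j - 3)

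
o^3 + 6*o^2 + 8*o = o*(o + 2)*(o + 4)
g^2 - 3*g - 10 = (g - 5)*(g + 2)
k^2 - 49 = (k - 7)*(k + 7)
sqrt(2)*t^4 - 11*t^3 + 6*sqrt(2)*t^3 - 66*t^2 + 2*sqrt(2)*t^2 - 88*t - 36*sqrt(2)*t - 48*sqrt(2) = (t + 2)*(t + 4)*(t - 6*sqrt(2))*(sqrt(2)*t + 1)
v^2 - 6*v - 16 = (v - 8)*(v + 2)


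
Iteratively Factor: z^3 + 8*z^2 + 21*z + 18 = (z + 3)*(z^2 + 5*z + 6) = (z + 3)^2*(z + 2)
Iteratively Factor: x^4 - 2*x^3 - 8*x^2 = (x)*(x^3 - 2*x^2 - 8*x) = x*(x + 2)*(x^2 - 4*x) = x*(x - 4)*(x + 2)*(x)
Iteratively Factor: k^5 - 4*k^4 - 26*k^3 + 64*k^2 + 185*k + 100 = (k + 1)*(k^4 - 5*k^3 - 21*k^2 + 85*k + 100) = (k - 5)*(k + 1)*(k^3 - 21*k - 20) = (k - 5)^2*(k + 1)*(k^2 + 5*k + 4) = (k - 5)^2*(k + 1)^2*(k + 4)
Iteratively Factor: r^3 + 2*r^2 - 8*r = (r + 4)*(r^2 - 2*r) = r*(r + 4)*(r - 2)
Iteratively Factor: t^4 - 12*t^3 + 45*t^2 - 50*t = (t - 2)*(t^3 - 10*t^2 + 25*t) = t*(t - 2)*(t^2 - 10*t + 25) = t*(t - 5)*(t - 2)*(t - 5)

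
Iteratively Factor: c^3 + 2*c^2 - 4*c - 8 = (c + 2)*(c^2 - 4) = (c - 2)*(c + 2)*(c + 2)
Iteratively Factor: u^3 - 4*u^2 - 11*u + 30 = (u - 5)*(u^2 + u - 6) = (u - 5)*(u - 2)*(u + 3)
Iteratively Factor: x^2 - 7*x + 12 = (x - 4)*(x - 3)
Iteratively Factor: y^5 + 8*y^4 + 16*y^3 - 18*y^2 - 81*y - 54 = (y + 3)*(y^4 + 5*y^3 + y^2 - 21*y - 18) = (y - 2)*(y + 3)*(y^3 + 7*y^2 + 15*y + 9) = (y - 2)*(y + 1)*(y + 3)*(y^2 + 6*y + 9) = (y - 2)*(y + 1)*(y + 3)^2*(y + 3)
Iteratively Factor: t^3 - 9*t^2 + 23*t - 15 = (t - 1)*(t^2 - 8*t + 15) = (t - 3)*(t - 1)*(t - 5)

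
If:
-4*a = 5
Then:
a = -5/4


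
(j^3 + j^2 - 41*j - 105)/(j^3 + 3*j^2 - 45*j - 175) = (j + 3)/(j + 5)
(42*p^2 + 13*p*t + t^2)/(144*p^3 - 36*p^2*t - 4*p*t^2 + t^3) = (7*p + t)/(24*p^2 - 10*p*t + t^2)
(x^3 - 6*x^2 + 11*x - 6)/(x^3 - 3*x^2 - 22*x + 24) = (x^2 - 5*x + 6)/(x^2 - 2*x - 24)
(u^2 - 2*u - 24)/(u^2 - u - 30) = (u + 4)/(u + 5)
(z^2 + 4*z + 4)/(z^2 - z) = (z^2 + 4*z + 4)/(z*(z - 1))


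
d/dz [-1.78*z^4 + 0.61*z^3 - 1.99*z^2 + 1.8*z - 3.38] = -7.12*z^3 + 1.83*z^2 - 3.98*z + 1.8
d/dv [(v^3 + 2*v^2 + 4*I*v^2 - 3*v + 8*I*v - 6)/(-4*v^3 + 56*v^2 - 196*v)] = (2*v^3*(4 + I) + 2*v^2*(2 + 11*I) - 9*v + 21)/(2*v^2*(v^3 - 21*v^2 + 147*v - 343))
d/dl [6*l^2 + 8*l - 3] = 12*l + 8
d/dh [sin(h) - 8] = cos(h)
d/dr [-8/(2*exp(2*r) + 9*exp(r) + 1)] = (32*exp(r) + 72)*exp(r)/(2*exp(2*r) + 9*exp(r) + 1)^2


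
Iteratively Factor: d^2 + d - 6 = (d + 3)*(d - 2)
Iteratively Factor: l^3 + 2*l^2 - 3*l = (l + 3)*(l^2 - l) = l*(l + 3)*(l - 1)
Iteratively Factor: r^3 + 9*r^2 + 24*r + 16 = (r + 1)*(r^2 + 8*r + 16) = (r + 1)*(r + 4)*(r + 4)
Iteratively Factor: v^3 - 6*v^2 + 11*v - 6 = (v - 3)*(v^2 - 3*v + 2) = (v - 3)*(v - 2)*(v - 1)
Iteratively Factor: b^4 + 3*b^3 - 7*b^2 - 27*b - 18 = (b + 3)*(b^3 - 7*b - 6) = (b - 3)*(b + 3)*(b^2 + 3*b + 2) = (b - 3)*(b + 1)*(b + 3)*(b + 2)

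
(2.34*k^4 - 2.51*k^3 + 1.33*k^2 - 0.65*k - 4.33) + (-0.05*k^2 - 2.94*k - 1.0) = 2.34*k^4 - 2.51*k^3 + 1.28*k^2 - 3.59*k - 5.33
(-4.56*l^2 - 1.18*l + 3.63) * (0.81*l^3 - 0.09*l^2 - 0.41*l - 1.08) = -3.6936*l^5 - 0.5454*l^4 + 4.9161*l^3 + 5.0819*l^2 - 0.2139*l - 3.9204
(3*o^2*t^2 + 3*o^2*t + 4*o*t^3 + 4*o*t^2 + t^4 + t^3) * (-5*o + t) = -15*o^3*t^2 - 15*o^3*t - 17*o^2*t^3 - 17*o^2*t^2 - o*t^4 - o*t^3 + t^5 + t^4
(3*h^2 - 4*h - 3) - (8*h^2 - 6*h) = -5*h^2 + 2*h - 3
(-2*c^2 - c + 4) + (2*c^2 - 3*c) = 4 - 4*c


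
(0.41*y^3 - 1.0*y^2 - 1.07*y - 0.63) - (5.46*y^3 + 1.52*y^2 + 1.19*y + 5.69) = -5.05*y^3 - 2.52*y^2 - 2.26*y - 6.32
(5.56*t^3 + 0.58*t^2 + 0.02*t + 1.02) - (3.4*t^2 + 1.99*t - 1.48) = 5.56*t^3 - 2.82*t^2 - 1.97*t + 2.5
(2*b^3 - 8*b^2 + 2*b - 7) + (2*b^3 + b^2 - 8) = 4*b^3 - 7*b^2 + 2*b - 15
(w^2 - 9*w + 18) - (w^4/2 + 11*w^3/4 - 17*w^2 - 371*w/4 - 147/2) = -w^4/2 - 11*w^3/4 + 18*w^2 + 335*w/4 + 183/2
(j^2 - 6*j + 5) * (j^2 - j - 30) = j^4 - 7*j^3 - 19*j^2 + 175*j - 150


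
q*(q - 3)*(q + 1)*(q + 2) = q^4 - 7*q^2 - 6*q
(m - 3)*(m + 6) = m^2 + 3*m - 18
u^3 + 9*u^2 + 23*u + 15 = (u + 1)*(u + 3)*(u + 5)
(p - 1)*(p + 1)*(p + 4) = p^3 + 4*p^2 - p - 4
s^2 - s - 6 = (s - 3)*(s + 2)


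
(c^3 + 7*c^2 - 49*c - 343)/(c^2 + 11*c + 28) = (c^2 - 49)/(c + 4)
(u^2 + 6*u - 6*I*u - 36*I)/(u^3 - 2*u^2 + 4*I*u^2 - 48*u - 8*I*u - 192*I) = (u - 6*I)/(u^2 + 4*u*(-2 + I) - 32*I)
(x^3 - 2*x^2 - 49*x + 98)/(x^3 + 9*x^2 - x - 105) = (x^2 - 9*x + 14)/(x^2 + 2*x - 15)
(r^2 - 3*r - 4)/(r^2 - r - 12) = (r + 1)/(r + 3)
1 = 1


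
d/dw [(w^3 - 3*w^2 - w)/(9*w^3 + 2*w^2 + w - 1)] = (29*w^4 + 20*w^3 - 4*w^2 + 6*w + 1)/(81*w^6 + 36*w^5 + 22*w^4 - 14*w^3 - 3*w^2 - 2*w + 1)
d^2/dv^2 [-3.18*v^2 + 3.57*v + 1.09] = -6.36000000000000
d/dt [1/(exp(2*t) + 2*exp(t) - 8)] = -2*(exp(t) + 1)*exp(t)/(exp(2*t) + 2*exp(t) - 8)^2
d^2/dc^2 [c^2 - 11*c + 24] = 2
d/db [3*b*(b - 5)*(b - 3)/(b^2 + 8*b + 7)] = 3*(b^4 + 16*b^3 - 58*b^2 - 112*b + 105)/(b^4 + 16*b^3 + 78*b^2 + 112*b + 49)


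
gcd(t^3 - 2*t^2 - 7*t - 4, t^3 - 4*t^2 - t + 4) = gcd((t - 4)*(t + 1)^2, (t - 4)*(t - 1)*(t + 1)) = t^2 - 3*t - 4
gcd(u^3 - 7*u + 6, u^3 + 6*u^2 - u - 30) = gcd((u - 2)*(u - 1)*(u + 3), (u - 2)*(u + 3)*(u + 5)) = u^2 + u - 6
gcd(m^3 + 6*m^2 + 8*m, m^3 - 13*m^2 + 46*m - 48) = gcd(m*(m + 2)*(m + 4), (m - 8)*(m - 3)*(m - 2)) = 1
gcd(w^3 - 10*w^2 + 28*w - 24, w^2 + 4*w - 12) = w - 2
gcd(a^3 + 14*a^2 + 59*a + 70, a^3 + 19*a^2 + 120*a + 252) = a + 7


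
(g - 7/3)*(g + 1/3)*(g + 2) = g^3 - 43*g/9 - 14/9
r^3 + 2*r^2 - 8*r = r*(r - 2)*(r + 4)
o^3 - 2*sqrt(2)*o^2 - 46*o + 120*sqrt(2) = (o - 4*sqrt(2))*(o - 3*sqrt(2))*(o + 5*sqrt(2))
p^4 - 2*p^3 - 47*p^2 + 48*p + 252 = (p - 7)*(p - 3)*(p + 2)*(p + 6)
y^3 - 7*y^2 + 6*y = y*(y - 6)*(y - 1)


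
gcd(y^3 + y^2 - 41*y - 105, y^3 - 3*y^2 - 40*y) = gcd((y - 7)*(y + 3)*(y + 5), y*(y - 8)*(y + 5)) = y + 5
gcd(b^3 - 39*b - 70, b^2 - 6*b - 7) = b - 7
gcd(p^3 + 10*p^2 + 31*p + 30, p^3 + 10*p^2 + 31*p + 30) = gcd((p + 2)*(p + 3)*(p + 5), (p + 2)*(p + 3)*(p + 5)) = p^3 + 10*p^2 + 31*p + 30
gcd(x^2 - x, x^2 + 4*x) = x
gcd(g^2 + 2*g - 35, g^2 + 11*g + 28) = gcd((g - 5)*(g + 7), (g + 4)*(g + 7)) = g + 7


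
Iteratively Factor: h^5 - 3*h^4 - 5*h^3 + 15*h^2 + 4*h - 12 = (h + 2)*(h^4 - 5*h^3 + 5*h^2 + 5*h - 6) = (h - 3)*(h + 2)*(h^3 - 2*h^2 - h + 2) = (h - 3)*(h + 1)*(h + 2)*(h^2 - 3*h + 2) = (h - 3)*(h - 1)*(h + 1)*(h + 2)*(h - 2)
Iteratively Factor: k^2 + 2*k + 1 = (k + 1)*(k + 1)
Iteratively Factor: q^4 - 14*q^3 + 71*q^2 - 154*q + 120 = (q - 5)*(q^3 - 9*q^2 + 26*q - 24) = (q - 5)*(q - 3)*(q^2 - 6*q + 8) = (q - 5)*(q - 4)*(q - 3)*(q - 2)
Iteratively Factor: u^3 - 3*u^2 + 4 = (u - 2)*(u^2 - u - 2) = (u - 2)^2*(u + 1)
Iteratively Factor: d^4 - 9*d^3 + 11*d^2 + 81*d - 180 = (d - 5)*(d^3 - 4*d^2 - 9*d + 36) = (d - 5)*(d - 3)*(d^2 - d - 12) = (d - 5)*(d - 4)*(d - 3)*(d + 3)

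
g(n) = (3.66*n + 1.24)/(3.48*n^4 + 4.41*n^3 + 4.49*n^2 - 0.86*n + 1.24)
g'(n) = (3.66*n + 1.24)*(-13.92*n^3 - 13.23*n^2 - 8.98*n + 0.86)/(3.48*n^4 + 4.41*n^3 + 4.49*n^2 - 0.86*n + 1.24)^2 + 3.66/(3.48*n^4 + 4.41*n^3 + 4.49*n^2 - 0.86*n + 1.24) = (-38.2104*n^4 - 49.542*n^3 - 32.8386*n^2 - 11.1352*n + 5.6048)/(12.1104*n^8 + 30.6936*n^7 + 50.6985*n^6 + 33.6162*n^5 + 21.2053*n^4 + 3.214*n^3 + 11.8748*n^2 - 2.1328*n + 1.5376)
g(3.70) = 0.02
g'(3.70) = -0.01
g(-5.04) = -0.01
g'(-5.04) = -0.01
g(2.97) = 0.03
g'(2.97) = -0.03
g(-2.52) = -0.08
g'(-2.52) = -0.09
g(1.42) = 0.18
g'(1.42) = -0.29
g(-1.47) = -0.29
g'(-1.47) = -0.34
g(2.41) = 0.05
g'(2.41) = -0.05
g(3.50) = 0.02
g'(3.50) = -0.01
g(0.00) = 1.00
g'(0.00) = 3.65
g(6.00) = 0.00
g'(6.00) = -0.00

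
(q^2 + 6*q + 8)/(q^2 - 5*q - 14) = (q + 4)/(q - 7)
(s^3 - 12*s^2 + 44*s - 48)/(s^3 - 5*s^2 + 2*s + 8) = (s - 6)/(s + 1)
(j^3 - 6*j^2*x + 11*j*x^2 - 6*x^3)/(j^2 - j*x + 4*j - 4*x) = (j^2 - 5*j*x + 6*x^2)/(j + 4)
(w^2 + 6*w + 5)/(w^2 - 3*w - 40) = (w + 1)/(w - 8)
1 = 1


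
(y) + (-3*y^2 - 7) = -3*y^2 + y - 7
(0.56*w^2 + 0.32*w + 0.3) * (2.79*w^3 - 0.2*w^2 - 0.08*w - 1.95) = 1.5624*w^5 + 0.7808*w^4 + 0.7282*w^3 - 1.1776*w^2 - 0.648*w - 0.585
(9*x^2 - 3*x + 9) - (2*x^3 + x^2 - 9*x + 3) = -2*x^3 + 8*x^2 + 6*x + 6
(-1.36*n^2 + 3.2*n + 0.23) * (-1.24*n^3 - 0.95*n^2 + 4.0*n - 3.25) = 1.6864*n^5 - 2.676*n^4 - 8.7652*n^3 + 17.0015*n^2 - 9.48*n - 0.7475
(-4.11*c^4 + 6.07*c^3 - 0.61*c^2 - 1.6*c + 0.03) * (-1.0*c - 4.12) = 4.11*c^5 + 10.8632*c^4 - 24.3984*c^3 + 4.1132*c^2 + 6.562*c - 0.1236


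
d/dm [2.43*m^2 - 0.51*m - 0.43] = 4.86*m - 0.51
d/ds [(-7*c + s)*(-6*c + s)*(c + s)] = 29*c^2 - 24*c*s + 3*s^2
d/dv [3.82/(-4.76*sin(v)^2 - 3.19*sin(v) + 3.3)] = (36.3664*sin(v) + 12.1858)*cos(v)/(4.76*sin(v)^2 + 3.19*sin(v) - 3.3)^2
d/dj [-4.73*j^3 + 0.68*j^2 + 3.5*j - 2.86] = -14.19*j^2 + 1.36*j + 3.5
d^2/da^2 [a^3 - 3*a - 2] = 6*a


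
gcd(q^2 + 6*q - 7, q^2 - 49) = q + 7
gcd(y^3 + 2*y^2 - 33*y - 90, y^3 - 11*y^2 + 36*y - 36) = y - 6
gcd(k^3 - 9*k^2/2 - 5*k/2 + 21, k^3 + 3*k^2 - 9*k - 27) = k - 3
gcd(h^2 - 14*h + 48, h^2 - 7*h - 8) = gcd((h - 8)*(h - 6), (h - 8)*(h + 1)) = h - 8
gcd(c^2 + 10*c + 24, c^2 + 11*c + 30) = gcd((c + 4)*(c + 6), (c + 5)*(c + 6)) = c + 6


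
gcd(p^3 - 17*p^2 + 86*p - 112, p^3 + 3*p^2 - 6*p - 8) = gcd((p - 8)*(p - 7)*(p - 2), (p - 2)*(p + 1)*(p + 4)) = p - 2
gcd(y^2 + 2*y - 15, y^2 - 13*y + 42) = 1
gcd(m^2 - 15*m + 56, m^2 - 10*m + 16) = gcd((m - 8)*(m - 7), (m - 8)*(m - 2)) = m - 8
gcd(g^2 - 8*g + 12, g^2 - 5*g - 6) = g - 6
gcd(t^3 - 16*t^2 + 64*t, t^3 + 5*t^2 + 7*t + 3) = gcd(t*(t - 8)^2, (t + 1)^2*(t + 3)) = 1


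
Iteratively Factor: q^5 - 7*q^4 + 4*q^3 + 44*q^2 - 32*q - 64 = (q + 2)*(q^4 - 9*q^3 + 22*q^2 - 32) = (q + 1)*(q + 2)*(q^3 - 10*q^2 + 32*q - 32) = (q - 4)*(q + 1)*(q + 2)*(q^2 - 6*q + 8) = (q - 4)^2*(q + 1)*(q + 2)*(q - 2)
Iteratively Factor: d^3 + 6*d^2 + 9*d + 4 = (d + 1)*(d^2 + 5*d + 4) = (d + 1)^2*(d + 4)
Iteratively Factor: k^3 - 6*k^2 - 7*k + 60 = (k - 5)*(k^2 - k - 12) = (k - 5)*(k - 4)*(k + 3)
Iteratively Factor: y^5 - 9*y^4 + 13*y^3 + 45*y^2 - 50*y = (y + 2)*(y^4 - 11*y^3 + 35*y^2 - 25*y) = (y - 5)*(y + 2)*(y^3 - 6*y^2 + 5*y) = (y - 5)^2*(y + 2)*(y^2 - y) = (y - 5)^2*(y - 1)*(y + 2)*(y)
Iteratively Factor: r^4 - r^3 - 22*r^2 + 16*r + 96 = (r + 4)*(r^3 - 5*r^2 - 2*r + 24) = (r - 3)*(r + 4)*(r^2 - 2*r - 8) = (r - 3)*(r + 2)*(r + 4)*(r - 4)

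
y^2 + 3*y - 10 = (y - 2)*(y + 5)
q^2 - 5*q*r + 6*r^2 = (q - 3*r)*(q - 2*r)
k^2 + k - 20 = (k - 4)*(k + 5)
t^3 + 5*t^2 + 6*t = t*(t + 2)*(t + 3)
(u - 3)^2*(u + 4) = u^3 - 2*u^2 - 15*u + 36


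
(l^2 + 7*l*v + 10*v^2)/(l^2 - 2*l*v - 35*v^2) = (-l - 2*v)/(-l + 7*v)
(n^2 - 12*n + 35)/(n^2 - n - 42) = (n - 5)/(n + 6)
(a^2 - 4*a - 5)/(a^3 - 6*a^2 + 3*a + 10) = 1/(a - 2)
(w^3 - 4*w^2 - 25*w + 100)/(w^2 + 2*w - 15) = (w^2 - 9*w + 20)/(w - 3)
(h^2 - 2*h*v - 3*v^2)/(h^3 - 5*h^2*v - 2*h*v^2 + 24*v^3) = (-h - v)/(-h^2 + 2*h*v + 8*v^2)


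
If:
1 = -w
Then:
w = -1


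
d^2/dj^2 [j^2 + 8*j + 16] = 2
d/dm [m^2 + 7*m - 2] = 2*m + 7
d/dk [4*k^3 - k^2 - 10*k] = 12*k^2 - 2*k - 10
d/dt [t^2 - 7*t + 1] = 2*t - 7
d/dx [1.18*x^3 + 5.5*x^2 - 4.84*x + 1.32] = 3.54*x^2 + 11.0*x - 4.84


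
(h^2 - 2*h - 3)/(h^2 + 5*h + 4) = (h - 3)/(h + 4)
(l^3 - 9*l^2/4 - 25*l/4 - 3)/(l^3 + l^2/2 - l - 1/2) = (4*l^2 - 13*l - 12)/(2*(2*l^2 - l - 1))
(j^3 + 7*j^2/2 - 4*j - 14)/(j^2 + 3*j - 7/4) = 2*(j^2 - 4)/(2*j - 1)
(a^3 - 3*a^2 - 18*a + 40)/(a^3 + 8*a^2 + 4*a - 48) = (a - 5)/(a + 6)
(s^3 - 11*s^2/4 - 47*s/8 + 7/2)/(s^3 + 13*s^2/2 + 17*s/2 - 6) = (s^2 - 9*s/4 - 7)/(s^2 + 7*s + 12)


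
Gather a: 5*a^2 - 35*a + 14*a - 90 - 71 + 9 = 5*a^2 - 21*a - 152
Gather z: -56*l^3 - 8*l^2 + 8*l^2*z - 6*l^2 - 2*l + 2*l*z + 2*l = -56*l^3 - 14*l^2 + z*(8*l^2 + 2*l)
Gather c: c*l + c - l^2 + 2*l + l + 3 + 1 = c*(l + 1) - l^2 + 3*l + 4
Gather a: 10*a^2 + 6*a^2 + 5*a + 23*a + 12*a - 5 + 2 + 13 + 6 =16*a^2 + 40*a + 16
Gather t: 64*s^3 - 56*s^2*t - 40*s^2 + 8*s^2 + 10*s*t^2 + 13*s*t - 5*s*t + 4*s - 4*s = 64*s^3 - 32*s^2 + 10*s*t^2 + t*(-56*s^2 + 8*s)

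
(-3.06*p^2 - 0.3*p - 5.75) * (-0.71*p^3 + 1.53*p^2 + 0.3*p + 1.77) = 2.1726*p^5 - 4.4688*p^4 + 2.7055*p^3 - 14.3037*p^2 - 2.256*p - 10.1775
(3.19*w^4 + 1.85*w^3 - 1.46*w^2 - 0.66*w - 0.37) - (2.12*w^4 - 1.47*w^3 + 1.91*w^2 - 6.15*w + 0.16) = 1.07*w^4 + 3.32*w^3 - 3.37*w^2 + 5.49*w - 0.53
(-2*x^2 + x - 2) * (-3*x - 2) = 6*x^3 + x^2 + 4*x + 4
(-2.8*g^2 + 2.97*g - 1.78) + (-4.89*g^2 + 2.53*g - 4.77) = -7.69*g^2 + 5.5*g - 6.55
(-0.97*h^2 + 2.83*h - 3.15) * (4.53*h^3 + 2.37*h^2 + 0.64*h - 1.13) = -4.3941*h^5 + 10.521*h^4 - 8.1832*h^3 - 4.5582*h^2 - 5.2139*h + 3.5595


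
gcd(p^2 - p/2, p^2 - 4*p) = p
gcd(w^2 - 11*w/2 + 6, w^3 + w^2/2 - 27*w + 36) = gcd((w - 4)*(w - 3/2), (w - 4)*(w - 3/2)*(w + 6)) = w^2 - 11*w/2 + 6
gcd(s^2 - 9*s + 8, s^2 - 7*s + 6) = s - 1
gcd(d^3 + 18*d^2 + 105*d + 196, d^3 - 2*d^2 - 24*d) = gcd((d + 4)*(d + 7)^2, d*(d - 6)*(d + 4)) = d + 4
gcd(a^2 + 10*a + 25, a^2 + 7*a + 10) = a + 5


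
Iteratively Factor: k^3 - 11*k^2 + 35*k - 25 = (k - 5)*(k^2 - 6*k + 5) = (k - 5)*(k - 1)*(k - 5)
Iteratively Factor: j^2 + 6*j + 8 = (j + 2)*(j + 4)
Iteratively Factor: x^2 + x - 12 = (x - 3)*(x + 4)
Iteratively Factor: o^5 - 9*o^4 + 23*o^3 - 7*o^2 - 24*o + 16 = (o - 4)*(o^4 - 5*o^3 + 3*o^2 + 5*o - 4) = (o - 4)*(o - 1)*(o^3 - 4*o^2 - o + 4) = (o - 4)^2*(o - 1)*(o^2 - 1) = (o - 4)^2*(o - 1)^2*(o + 1)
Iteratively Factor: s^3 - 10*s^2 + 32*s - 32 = (s - 4)*(s^2 - 6*s + 8) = (s - 4)*(s - 2)*(s - 4)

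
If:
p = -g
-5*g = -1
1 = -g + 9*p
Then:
No Solution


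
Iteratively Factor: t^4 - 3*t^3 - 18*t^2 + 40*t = (t)*(t^3 - 3*t^2 - 18*t + 40) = t*(t - 5)*(t^2 + 2*t - 8) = t*(t - 5)*(t + 4)*(t - 2)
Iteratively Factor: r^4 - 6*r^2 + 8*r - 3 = (r - 1)*(r^3 + r^2 - 5*r + 3) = (r - 1)*(r + 3)*(r^2 - 2*r + 1) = (r - 1)^2*(r + 3)*(r - 1)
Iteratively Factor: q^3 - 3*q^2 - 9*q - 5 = (q + 1)*(q^2 - 4*q - 5) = (q + 1)^2*(q - 5)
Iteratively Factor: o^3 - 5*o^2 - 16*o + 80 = (o + 4)*(o^2 - 9*o + 20) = (o - 4)*(o + 4)*(o - 5)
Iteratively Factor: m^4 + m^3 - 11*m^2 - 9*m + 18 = (m - 1)*(m^3 + 2*m^2 - 9*m - 18) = (m - 3)*(m - 1)*(m^2 + 5*m + 6) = (m - 3)*(m - 1)*(m + 2)*(m + 3)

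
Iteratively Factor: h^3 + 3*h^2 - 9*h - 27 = (h + 3)*(h^2 - 9) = (h - 3)*(h + 3)*(h + 3)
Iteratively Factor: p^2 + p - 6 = (p + 3)*(p - 2)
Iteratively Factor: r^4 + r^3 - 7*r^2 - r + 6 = (r + 1)*(r^3 - 7*r + 6) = (r + 1)*(r + 3)*(r^2 - 3*r + 2) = (r - 2)*(r + 1)*(r + 3)*(r - 1)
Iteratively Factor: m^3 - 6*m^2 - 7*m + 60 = (m - 4)*(m^2 - 2*m - 15) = (m - 5)*(m - 4)*(m + 3)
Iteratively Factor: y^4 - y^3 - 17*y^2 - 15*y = (y + 3)*(y^3 - 4*y^2 - 5*y) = y*(y + 3)*(y^2 - 4*y - 5) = y*(y + 1)*(y + 3)*(y - 5)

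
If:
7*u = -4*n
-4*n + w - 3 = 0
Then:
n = w/4 - 3/4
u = 3/7 - w/7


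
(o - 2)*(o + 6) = o^2 + 4*o - 12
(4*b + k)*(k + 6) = 4*b*k + 24*b + k^2 + 6*k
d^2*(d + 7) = d^3 + 7*d^2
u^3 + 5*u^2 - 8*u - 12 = (u - 2)*(u + 1)*(u + 6)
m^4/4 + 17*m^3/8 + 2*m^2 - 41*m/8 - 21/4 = (m/2 + 1/2)*(m/2 + 1)*(m - 3/2)*(m + 7)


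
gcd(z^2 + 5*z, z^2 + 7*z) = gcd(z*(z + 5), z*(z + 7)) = z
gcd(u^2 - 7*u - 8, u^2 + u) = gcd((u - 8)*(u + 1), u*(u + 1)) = u + 1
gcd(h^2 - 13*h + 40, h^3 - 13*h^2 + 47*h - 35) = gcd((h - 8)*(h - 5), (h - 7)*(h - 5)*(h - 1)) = h - 5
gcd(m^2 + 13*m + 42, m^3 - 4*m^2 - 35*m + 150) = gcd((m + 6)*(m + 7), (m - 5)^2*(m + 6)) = m + 6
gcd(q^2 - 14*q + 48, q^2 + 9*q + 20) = 1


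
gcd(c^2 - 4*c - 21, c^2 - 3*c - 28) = c - 7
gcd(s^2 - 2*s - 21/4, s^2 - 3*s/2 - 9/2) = s + 3/2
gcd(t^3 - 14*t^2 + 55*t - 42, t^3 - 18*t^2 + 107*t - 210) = t^2 - 13*t + 42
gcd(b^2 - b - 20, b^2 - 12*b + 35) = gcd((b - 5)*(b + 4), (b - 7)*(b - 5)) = b - 5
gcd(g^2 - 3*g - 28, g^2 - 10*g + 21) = g - 7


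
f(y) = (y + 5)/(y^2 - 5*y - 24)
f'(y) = (5 - 2*y)*(y + 5)/(y^2 - 5*y - 24)^2 + 1/(y^2 - 5*y - 24)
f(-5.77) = -0.02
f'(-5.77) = 0.02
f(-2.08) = -0.31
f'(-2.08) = 0.20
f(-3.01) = 18.07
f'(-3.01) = 1818.17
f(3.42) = -0.29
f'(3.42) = -0.05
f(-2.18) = -0.34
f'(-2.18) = 0.26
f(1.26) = -0.22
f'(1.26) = -0.02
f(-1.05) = -0.22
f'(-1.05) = 0.03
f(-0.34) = -0.21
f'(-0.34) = 0.01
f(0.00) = -0.21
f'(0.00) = 0.00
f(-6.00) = -0.02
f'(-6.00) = 0.01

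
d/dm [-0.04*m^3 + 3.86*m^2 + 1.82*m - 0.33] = -0.12*m^2 + 7.72*m + 1.82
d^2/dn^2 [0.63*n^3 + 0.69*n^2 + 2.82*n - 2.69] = 3.78*n + 1.38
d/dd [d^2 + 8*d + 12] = 2*d + 8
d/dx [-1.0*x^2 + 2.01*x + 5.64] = 2.01 - 2.0*x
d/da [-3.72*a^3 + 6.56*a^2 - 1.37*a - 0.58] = -11.16*a^2 + 13.12*a - 1.37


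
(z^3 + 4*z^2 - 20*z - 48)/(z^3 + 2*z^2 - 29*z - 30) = (z^2 - 2*z - 8)/(z^2 - 4*z - 5)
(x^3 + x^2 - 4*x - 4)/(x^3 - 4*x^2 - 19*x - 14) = (x - 2)/(x - 7)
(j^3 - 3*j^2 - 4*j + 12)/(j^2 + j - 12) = (j^2 - 4)/(j + 4)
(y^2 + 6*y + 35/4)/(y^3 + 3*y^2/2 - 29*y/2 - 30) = (y + 7/2)/(y^2 - y - 12)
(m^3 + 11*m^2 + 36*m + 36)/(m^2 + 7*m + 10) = (m^2 + 9*m + 18)/(m + 5)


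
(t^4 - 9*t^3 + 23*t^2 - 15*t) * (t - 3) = t^5 - 12*t^4 + 50*t^3 - 84*t^2 + 45*t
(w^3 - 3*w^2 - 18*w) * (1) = w^3 - 3*w^2 - 18*w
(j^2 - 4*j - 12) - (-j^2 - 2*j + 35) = 2*j^2 - 2*j - 47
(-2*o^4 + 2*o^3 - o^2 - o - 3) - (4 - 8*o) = -2*o^4 + 2*o^3 - o^2 + 7*o - 7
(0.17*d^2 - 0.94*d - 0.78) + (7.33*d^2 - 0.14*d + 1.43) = 7.5*d^2 - 1.08*d + 0.65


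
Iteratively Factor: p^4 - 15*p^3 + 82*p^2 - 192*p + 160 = (p - 2)*(p^3 - 13*p^2 + 56*p - 80) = (p - 4)*(p - 2)*(p^2 - 9*p + 20) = (p - 4)^2*(p - 2)*(p - 5)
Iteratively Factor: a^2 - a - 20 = (a - 5)*(a + 4)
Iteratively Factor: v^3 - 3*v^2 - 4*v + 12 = (v - 2)*(v^2 - v - 6) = (v - 2)*(v + 2)*(v - 3)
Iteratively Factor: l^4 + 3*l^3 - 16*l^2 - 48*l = (l)*(l^3 + 3*l^2 - 16*l - 48) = l*(l + 3)*(l^2 - 16) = l*(l + 3)*(l + 4)*(l - 4)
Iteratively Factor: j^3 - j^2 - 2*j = (j + 1)*(j^2 - 2*j) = (j - 2)*(j + 1)*(j)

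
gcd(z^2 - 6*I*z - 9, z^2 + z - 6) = 1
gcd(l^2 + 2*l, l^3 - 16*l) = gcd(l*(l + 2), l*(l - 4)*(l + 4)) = l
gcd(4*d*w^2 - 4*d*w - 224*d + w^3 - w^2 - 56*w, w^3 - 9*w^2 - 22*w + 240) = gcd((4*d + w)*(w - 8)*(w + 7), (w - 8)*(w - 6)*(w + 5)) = w - 8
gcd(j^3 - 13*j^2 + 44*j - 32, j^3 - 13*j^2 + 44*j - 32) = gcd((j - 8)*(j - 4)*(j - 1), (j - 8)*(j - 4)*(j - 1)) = j^3 - 13*j^2 + 44*j - 32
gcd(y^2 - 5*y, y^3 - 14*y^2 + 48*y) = y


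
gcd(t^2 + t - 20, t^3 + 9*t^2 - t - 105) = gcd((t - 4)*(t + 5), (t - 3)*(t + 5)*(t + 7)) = t + 5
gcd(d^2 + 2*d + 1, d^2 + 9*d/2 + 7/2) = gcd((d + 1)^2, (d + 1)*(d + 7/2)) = d + 1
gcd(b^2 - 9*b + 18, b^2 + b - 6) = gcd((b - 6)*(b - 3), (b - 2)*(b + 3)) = 1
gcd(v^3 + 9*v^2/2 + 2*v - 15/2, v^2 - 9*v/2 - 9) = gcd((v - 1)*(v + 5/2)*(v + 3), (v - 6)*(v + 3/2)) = 1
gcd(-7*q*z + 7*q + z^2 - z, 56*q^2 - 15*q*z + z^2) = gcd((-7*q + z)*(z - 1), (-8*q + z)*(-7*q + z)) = -7*q + z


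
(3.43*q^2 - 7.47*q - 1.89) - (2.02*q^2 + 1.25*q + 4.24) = 1.41*q^2 - 8.72*q - 6.13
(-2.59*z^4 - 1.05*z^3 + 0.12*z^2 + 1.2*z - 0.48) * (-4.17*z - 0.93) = 10.8003*z^5 + 6.7872*z^4 + 0.4761*z^3 - 5.1156*z^2 + 0.8856*z + 0.4464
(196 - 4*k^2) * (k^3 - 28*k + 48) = -4*k^5 + 308*k^3 - 192*k^2 - 5488*k + 9408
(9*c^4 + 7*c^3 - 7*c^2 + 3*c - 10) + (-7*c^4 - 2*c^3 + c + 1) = 2*c^4 + 5*c^3 - 7*c^2 + 4*c - 9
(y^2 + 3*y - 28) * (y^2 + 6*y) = y^4 + 9*y^3 - 10*y^2 - 168*y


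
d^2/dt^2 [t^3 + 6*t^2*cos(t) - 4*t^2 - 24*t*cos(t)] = -6*t^2*cos(t) + 24*sqrt(2)*t*cos(t + pi/4) + 6*t + 48*sin(t) + 12*cos(t) - 8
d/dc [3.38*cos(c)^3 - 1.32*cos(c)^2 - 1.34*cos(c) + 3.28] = (-10.14*cos(c)^2 + 2.64*cos(c) + 1.34)*sin(c)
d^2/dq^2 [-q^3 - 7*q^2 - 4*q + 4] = -6*q - 14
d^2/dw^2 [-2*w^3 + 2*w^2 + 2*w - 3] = 4 - 12*w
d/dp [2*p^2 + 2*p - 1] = 4*p + 2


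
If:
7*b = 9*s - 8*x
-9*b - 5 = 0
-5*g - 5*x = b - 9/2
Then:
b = -5/9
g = 91/90 - x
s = 8*x/9 - 35/81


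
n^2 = n^2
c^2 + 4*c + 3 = (c + 1)*(c + 3)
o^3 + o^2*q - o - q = (o - 1)*(o + 1)*(o + q)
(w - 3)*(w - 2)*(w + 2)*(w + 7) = w^4 + 4*w^3 - 25*w^2 - 16*w + 84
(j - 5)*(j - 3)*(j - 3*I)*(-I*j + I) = -I*j^4 - 3*j^3 + 9*I*j^3 + 27*j^2 - 23*I*j^2 - 69*j + 15*I*j + 45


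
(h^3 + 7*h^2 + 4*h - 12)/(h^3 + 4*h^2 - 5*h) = (h^2 + 8*h + 12)/(h*(h + 5))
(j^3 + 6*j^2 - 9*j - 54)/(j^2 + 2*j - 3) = (j^2 + 3*j - 18)/(j - 1)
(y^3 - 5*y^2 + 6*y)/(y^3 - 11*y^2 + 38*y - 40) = y*(y - 3)/(y^2 - 9*y + 20)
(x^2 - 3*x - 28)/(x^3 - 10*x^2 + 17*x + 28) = (x + 4)/(x^2 - 3*x - 4)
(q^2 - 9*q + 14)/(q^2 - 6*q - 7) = (q - 2)/(q + 1)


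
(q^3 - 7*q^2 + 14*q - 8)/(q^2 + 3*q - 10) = (q^2 - 5*q + 4)/(q + 5)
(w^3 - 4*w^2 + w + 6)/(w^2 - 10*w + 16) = (w^2 - 2*w - 3)/(w - 8)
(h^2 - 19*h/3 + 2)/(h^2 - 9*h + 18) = (h - 1/3)/(h - 3)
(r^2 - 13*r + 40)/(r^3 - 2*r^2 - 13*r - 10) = (r - 8)/(r^2 + 3*r + 2)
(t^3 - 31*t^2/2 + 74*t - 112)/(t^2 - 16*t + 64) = (t^2 - 15*t/2 + 14)/(t - 8)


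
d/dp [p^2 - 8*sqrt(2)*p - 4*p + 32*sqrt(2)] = 2*p - 8*sqrt(2) - 4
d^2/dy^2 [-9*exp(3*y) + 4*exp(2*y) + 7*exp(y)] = (-81*exp(2*y) + 16*exp(y) + 7)*exp(y)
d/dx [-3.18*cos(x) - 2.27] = 3.18*sin(x)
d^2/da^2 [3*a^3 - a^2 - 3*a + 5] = 18*a - 2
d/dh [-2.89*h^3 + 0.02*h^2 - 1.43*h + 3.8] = -8.67*h^2 + 0.04*h - 1.43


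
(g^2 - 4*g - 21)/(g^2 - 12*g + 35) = (g + 3)/(g - 5)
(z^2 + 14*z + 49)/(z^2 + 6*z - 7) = (z + 7)/(z - 1)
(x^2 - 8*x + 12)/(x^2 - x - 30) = (x - 2)/(x + 5)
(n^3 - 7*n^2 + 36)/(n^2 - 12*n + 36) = (n^2 - n - 6)/(n - 6)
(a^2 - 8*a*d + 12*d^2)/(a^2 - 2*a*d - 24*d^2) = (a - 2*d)/(a + 4*d)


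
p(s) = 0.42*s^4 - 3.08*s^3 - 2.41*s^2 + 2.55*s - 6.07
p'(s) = 1.68*s^3 - 9.24*s^2 - 4.82*s + 2.55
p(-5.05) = 589.42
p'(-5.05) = -425.12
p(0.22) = -5.66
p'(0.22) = 1.06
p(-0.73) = -7.90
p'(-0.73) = 0.49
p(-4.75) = 471.34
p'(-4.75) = -363.08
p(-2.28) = 23.44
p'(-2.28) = -54.41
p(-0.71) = -7.89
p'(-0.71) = 0.71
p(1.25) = -11.64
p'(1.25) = -14.63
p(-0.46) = -7.43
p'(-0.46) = 2.65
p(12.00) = 3064.37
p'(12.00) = 1517.19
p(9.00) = 331.97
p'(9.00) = 435.45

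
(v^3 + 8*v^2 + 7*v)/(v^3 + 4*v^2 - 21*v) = (v + 1)/(v - 3)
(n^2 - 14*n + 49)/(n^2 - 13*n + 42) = (n - 7)/(n - 6)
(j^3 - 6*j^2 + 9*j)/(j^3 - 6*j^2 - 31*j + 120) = j*(j - 3)/(j^2 - 3*j - 40)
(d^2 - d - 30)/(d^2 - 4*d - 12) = (d + 5)/(d + 2)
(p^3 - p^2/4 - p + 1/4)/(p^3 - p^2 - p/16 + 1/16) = 4*(p + 1)/(4*p + 1)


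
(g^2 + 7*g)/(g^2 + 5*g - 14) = g/(g - 2)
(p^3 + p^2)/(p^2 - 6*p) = p*(p + 1)/(p - 6)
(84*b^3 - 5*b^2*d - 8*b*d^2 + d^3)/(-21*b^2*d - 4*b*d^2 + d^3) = (-4*b + d)/d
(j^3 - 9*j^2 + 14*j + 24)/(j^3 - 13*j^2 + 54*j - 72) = (j + 1)/(j - 3)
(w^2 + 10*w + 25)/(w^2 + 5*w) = (w + 5)/w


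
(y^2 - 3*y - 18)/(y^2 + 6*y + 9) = (y - 6)/(y + 3)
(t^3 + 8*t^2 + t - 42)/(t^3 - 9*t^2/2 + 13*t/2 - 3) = 2*(t^2 + 10*t + 21)/(2*t^2 - 5*t + 3)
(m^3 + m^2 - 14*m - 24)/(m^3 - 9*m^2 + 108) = (m^2 - 2*m - 8)/(m^2 - 12*m + 36)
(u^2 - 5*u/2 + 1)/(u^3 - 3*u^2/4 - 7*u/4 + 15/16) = 8*(u - 2)/(8*u^2 - 2*u - 15)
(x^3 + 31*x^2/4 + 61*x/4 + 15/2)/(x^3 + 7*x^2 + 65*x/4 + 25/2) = (4*x^2 + 23*x + 15)/(4*x^2 + 20*x + 25)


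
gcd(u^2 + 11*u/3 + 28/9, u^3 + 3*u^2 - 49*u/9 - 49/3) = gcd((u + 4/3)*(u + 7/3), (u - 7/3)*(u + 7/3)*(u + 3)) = u + 7/3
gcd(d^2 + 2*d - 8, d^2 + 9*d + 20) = d + 4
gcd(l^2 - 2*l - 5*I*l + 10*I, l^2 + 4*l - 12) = l - 2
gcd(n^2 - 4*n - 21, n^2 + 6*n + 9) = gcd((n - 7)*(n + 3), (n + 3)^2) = n + 3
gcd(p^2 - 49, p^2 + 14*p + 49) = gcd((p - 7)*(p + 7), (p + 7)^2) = p + 7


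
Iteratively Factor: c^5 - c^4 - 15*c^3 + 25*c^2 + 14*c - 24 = (c - 1)*(c^4 - 15*c^2 + 10*c + 24) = (c - 1)*(c + 1)*(c^3 - c^2 - 14*c + 24) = (c - 2)*(c - 1)*(c + 1)*(c^2 + c - 12) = (c - 2)*(c - 1)*(c + 1)*(c + 4)*(c - 3)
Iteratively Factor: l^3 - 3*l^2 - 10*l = (l + 2)*(l^2 - 5*l) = l*(l + 2)*(l - 5)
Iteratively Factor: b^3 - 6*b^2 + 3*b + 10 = (b - 5)*(b^2 - b - 2) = (b - 5)*(b + 1)*(b - 2)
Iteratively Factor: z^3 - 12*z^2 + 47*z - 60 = (z - 4)*(z^2 - 8*z + 15) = (z - 5)*(z - 4)*(z - 3)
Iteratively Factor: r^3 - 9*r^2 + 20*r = (r - 5)*(r^2 - 4*r) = r*(r - 5)*(r - 4)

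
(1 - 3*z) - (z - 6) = 7 - 4*z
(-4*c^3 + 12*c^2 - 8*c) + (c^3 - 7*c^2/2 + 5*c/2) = -3*c^3 + 17*c^2/2 - 11*c/2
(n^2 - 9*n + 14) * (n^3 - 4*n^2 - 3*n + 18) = n^5 - 13*n^4 + 47*n^3 - 11*n^2 - 204*n + 252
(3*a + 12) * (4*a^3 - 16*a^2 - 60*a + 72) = 12*a^4 - 372*a^2 - 504*a + 864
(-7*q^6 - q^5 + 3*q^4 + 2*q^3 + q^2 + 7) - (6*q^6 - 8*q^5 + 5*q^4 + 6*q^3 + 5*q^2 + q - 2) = -13*q^6 + 7*q^5 - 2*q^4 - 4*q^3 - 4*q^2 - q + 9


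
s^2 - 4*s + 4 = (s - 2)^2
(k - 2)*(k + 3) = k^2 + k - 6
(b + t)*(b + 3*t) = b^2 + 4*b*t + 3*t^2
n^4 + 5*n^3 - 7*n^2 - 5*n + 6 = (n - 1)^2*(n + 1)*(n + 6)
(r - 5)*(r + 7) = r^2 + 2*r - 35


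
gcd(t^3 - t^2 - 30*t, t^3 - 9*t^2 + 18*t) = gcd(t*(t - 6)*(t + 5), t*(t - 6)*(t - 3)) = t^2 - 6*t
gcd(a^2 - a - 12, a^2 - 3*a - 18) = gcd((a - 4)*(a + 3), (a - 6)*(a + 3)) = a + 3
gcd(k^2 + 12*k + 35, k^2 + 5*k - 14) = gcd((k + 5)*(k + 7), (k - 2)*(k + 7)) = k + 7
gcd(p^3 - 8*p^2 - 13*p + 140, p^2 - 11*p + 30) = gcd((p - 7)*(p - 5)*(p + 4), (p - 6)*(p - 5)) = p - 5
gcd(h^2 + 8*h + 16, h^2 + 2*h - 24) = 1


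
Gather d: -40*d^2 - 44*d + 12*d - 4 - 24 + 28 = -40*d^2 - 32*d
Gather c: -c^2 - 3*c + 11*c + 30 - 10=-c^2 + 8*c + 20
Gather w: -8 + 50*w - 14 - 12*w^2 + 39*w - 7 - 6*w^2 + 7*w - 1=-18*w^2 + 96*w - 30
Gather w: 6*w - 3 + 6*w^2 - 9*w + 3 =6*w^2 - 3*w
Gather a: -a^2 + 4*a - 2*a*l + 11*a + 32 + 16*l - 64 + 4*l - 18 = -a^2 + a*(15 - 2*l) + 20*l - 50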